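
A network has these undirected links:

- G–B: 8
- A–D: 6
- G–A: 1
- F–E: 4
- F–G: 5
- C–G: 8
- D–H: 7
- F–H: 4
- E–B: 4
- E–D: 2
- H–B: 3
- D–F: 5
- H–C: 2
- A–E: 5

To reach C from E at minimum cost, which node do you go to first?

B

Compare a few routes:
E–B–H–C: 4+3+2 = 9
E–F–H–C: 4+4+2 = 10
The minimum is 9 via E–B–H–C.
So from E the first move is to B.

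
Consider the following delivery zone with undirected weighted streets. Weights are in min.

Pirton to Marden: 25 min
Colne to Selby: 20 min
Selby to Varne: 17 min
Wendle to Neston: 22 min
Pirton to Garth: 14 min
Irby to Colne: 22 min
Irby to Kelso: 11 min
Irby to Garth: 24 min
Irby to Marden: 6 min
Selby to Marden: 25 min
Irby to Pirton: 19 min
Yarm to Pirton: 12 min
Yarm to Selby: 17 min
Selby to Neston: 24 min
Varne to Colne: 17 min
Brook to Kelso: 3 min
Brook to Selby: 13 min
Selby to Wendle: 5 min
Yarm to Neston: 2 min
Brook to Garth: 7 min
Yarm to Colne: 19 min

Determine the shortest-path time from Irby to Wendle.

Candidate routes:
Irby - Colne - Selby - Wendle: 22+20+5 = 47
Irby - Marden - Selby - Wendle: 6+25+5 = 36
Irby - Kelso - Brook - Selby - Wendle: 11+3+13+5 = 32
Irby - Garth - Brook - Selby - Wendle: 24+7+13+5 = 49
The minimum is 32 min via Irby - Kelso - Brook - Selby - Wendle.

32 min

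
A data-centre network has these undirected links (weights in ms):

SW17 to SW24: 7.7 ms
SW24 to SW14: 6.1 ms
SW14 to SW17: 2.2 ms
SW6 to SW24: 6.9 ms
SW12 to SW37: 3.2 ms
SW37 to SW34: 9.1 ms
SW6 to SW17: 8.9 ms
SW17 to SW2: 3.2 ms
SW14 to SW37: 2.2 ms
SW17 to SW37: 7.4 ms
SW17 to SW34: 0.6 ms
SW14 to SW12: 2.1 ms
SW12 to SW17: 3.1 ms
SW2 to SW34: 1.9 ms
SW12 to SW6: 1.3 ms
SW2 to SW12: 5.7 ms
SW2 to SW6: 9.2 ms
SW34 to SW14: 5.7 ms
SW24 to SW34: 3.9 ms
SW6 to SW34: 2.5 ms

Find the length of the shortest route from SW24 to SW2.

Enumerating some paths:
SW24 → SW14 → SW17 → SW34 → SW2: 6.1+2.2+0.6+1.9 = 10.8
SW24 → SW17 → SW34 → SW2: 7.7+0.6+1.9 = 10.2
SW24 → SW34 → SW2: 3.9+1.9 = 5.8
SW24 → SW34 → SW17 → SW2: 3.9+0.6+3.2 = 7.7
Cheapest is SW24 → SW34 → SW2 at 5.8 ms.

5.8 ms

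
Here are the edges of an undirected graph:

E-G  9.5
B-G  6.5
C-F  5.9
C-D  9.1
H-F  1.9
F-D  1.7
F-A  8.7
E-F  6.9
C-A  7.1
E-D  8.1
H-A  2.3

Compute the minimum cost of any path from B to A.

Shortest distances from B:
B: 0
G: 6.5  (via B)
E: 16  (via G)
F: 22.9  (via E)
D: 24.1  (via E)
H: 24.8  (via F)
A: 27.1  (via H)
Shortest route: B–G–E–F–H–A = 27.1.

27.1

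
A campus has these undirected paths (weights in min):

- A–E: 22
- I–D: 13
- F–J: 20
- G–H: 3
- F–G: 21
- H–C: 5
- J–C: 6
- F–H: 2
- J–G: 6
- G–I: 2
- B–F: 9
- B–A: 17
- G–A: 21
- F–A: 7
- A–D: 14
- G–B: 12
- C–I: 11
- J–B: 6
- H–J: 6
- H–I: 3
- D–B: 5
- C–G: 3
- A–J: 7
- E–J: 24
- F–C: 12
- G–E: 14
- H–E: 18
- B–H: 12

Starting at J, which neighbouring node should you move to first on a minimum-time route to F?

Compare a few routes:
J - G - I - H - F: 6+2+3+2 = 13
J - H - F: 6+2 = 8
J - G - H - F: 6+3+2 = 11
The minimum is 8 min via J - H - F.
So from J the first move is to H.

H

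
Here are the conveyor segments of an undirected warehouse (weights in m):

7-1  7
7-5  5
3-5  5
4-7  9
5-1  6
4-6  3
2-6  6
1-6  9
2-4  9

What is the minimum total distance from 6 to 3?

20 m

Candidate routes:
6–4–7–5–3: 3+9+5+5 = 22
6–1–5–3: 9+6+5 = 20
Cheapest is 6–1–5–3 at 20 m.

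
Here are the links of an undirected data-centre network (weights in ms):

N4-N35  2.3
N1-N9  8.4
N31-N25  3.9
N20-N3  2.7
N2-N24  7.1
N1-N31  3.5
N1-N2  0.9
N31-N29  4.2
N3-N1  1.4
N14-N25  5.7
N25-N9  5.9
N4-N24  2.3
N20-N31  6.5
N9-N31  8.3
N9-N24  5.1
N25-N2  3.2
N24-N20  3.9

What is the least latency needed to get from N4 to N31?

12.7 ms

Compare a few routes:
N4 → N24 → N2 → N1 → N31: 2.3+7.1+0.9+3.5 = 13.8
N4 → N24 → N20 → N31: 2.3+3.9+6.5 = 12.7
N4 → N24 → N20 → N3 → N1 → N31: 2.3+3.9+2.7+1.4+3.5 = 13.8
The minimum is 12.7 ms via N4 → N24 → N20 → N31.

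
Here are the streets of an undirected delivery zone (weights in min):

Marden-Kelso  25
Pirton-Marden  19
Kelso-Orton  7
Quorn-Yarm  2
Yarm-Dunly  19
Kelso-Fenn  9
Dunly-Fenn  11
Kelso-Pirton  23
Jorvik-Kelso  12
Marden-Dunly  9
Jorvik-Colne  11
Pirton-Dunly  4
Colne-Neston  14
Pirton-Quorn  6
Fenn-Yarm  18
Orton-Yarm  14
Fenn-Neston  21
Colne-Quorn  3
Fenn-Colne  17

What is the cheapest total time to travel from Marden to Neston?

36 min

Compare a few routes:
Marden → Dunly → Fenn → Neston: 9+11+21 = 41
Marden → Dunly → Pirton → Quorn → Colne → Neston: 9+4+6+3+14 = 36
Cheapest is Marden → Dunly → Pirton → Quorn → Colne → Neston at 36 min.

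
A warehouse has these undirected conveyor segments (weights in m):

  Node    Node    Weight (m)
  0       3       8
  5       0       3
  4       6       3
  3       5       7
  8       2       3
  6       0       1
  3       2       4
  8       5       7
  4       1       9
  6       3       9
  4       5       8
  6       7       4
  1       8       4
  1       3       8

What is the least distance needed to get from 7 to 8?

Candidate routes:
7 → 6 → 3 → 2 → 8: 4+9+4+3 = 20
7 → 6 → 4 → 1 → 8: 4+3+9+4 = 20
7 → 6 → 0 → 5 → 8: 4+1+3+7 = 15
The minimum is 15 m via 7 → 6 → 0 → 5 → 8.

15 m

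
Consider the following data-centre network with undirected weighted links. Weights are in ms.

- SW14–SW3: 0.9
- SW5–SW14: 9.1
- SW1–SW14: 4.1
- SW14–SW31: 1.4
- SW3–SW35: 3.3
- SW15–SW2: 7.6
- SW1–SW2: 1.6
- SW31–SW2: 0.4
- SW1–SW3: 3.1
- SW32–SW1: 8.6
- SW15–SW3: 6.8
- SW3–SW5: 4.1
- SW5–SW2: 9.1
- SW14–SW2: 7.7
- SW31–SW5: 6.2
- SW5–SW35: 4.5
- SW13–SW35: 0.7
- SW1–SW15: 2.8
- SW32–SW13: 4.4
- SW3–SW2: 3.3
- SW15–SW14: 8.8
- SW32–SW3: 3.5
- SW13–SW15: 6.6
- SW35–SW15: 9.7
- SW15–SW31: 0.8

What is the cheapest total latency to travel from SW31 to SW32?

5.8 ms

Settle nodes by increasing distance from SW31:
SW31: 0
SW2: 0.4  (via SW31)
SW15: 0.8  (via SW31)
SW14: 1.4  (via SW31)
SW1: 2  (via SW2)
SW3: 2.3  (via SW14)
SW35: 5.6  (via SW3)
SW32: 5.8  (via SW3)
Shortest route: SW31–SW14–SW3–SW32 = 5.8 ms.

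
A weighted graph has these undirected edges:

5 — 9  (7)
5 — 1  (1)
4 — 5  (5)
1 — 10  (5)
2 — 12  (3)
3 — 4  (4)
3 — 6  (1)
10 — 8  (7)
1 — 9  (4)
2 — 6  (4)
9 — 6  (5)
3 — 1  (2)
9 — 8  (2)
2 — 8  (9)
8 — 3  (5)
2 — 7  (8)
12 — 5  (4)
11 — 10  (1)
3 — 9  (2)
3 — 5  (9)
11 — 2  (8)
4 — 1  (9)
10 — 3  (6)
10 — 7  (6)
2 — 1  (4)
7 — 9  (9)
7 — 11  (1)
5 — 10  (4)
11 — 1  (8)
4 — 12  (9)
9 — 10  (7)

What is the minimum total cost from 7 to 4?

Candidate routes:
7 → 11 → 10 → 3 → 4: 1+1+6+4 = 12
7 → 11 → 10 → 1 → 5 → 4: 1+1+5+1+5 = 13
7 → 11 → 10 → 5 → 4: 1+1+4+5 = 11
Cheapest is 7 → 11 → 10 → 5 → 4 at 11.

11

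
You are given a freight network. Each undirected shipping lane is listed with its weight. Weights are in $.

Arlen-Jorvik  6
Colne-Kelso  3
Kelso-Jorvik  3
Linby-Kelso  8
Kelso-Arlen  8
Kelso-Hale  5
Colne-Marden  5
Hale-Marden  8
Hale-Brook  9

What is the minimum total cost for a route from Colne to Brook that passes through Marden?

Shortest Colne→Marden: Colne → Marden = 5
Shortest Marden→Brook: Marden → Hale → Brook = 17
Total via Marden: 5 + 17 = $22.

$22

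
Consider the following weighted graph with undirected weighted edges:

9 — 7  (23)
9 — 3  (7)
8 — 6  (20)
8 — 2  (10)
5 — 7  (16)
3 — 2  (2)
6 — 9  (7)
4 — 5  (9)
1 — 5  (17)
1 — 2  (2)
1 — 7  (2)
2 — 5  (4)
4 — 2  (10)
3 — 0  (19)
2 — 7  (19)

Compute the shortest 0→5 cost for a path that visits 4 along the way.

Shortest 0→4: 0–3–2–4 = 31
Shortest 4→5: 4–5 = 9
Total via 4: 31 + 9 = 40.

40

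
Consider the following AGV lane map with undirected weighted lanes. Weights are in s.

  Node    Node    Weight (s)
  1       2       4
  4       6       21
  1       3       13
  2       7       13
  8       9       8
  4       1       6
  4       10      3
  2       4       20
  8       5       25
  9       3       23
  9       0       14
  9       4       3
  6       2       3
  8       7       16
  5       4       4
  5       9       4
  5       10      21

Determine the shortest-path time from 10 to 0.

Enumerating some paths:
10 - 4 - 9 - 0: 3+3+14 = 20
10 - 4 - 5 - 9 - 0: 3+4+4+14 = 25
10 - 5 - 9 - 0: 21+4+14 = 39
The minimum is 20 s via 10 - 4 - 9 - 0.

20 s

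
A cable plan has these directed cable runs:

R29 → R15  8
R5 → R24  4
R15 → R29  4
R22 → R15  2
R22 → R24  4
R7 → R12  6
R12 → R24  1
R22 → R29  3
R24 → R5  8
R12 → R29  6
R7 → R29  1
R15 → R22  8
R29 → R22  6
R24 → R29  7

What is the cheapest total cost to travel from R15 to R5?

20

Running Dijkstra from R15:
R15: 0
R29: 4  (via R15)
R22: 8  (via R15)
R24: 12  (via R22)
R5: 20  (via R24)
Shortest route: R15–R22–R24–R5 = 20.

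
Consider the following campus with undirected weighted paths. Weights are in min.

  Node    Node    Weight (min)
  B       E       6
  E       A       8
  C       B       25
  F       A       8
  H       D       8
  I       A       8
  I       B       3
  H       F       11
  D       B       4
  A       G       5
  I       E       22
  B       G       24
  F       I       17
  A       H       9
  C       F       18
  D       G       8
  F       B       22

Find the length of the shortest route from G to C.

Enumerating some paths:
G → A → I → B → C: 5+8+3+25 = 41
G → D → B → C: 8+4+25 = 37
G → A → H → F → C: 5+9+11+18 = 43
G → A → F → C: 5+8+18 = 31
The minimum is 31 min via G → A → F → C.

31 min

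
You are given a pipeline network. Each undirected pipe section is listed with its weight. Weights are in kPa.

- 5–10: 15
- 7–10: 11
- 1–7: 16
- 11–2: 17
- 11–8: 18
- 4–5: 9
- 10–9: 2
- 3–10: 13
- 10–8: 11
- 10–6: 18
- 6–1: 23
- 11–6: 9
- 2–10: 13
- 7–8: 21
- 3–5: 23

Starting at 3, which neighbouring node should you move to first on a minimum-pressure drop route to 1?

10

Compare a few routes:
3 → 10 → 6 → 1: 13+18+23 = 54
3 → 10 → 8 → 7 → 1: 13+11+21+16 = 61
3 → 10 → 7 → 1: 13+11+16 = 40
3 → 5 → 10 → 7 → 1: 23+15+11+16 = 65
Cheapest is 3 → 10 → 7 → 1 at 40 kPa.
So from 3 the first move is to 10.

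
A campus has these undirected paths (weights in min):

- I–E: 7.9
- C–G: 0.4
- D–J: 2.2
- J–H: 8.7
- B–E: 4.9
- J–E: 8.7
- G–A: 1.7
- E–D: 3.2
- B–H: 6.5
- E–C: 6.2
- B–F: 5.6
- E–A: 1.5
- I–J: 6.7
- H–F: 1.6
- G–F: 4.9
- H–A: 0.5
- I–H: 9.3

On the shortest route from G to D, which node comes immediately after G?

A

Compare a few routes:
G - C - E - D: 0.4+6.2+3.2 = 9.8
G - A - H - J - D: 1.7+0.5+8.7+2.2 = 13.1
G - A - E - D: 1.7+1.5+3.2 = 6.4
G - F - H - A - E - D: 4.9+1.6+0.5+1.5+3.2 = 11.7
The minimum is 6.4 min via G - A - E - D.
So from G the first move is to A.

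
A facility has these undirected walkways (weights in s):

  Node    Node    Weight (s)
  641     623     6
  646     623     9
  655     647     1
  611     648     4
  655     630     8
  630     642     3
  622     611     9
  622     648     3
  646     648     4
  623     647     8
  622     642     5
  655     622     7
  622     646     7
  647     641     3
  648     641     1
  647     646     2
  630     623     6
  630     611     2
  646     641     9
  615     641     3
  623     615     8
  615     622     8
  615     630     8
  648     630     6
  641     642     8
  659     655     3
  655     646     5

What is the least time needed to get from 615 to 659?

Candidate routes:
615–641–647–646–655–659: 3+3+2+5+3 = 16
615–641–647–655–659: 3+3+1+3 = 10
615–641–648–646–647–655–659: 3+1+4+2+1+3 = 14
The minimum is 10 s via 615–641–647–655–659.

10 s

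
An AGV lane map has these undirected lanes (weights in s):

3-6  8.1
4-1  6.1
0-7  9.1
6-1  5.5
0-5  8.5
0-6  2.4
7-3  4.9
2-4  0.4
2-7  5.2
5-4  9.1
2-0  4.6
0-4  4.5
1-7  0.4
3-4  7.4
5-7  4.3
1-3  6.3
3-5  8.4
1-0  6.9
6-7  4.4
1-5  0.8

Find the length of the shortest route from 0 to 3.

10.5 s

Running Dijkstra from 0:
0: 0
6: 2.4  (via 0)
4: 4.5  (via 0)
2: 4.6  (via 0)
7: 6.8  (via 6)
1: 6.9  (via 0)
5: 7.7  (via 1)
3: 10.5  (via 6)
Shortest route: 0 → 6 → 3 = 10.5 s.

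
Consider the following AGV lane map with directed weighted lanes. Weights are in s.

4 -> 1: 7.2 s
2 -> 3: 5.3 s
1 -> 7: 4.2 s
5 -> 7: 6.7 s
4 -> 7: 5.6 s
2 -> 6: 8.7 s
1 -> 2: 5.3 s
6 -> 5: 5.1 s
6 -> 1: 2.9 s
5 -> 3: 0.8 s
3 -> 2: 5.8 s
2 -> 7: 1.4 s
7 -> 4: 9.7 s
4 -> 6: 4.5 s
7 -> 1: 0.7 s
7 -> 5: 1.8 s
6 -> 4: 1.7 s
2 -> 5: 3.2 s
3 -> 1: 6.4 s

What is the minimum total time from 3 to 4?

Shortest distances from 3:
3: 0
2: 5.8  (via 3)
1: 6.4  (via 3)
7: 7.2  (via 2)
5: 9  (via 2)
6: 14.5  (via 2)
4: 16.2  (via 6)
Shortest route: 3–2–6–4 = 16.2 s.

16.2 s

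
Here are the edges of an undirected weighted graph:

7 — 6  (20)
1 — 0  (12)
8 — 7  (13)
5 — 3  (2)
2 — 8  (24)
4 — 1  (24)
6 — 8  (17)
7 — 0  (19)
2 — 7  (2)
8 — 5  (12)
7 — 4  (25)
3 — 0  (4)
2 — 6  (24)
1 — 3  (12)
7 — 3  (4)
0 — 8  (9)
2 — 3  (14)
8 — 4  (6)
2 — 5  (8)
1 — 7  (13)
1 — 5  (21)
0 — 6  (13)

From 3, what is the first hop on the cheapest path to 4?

0

Compare a few routes:
3 - 5 - 8 - 4: 2+12+6 = 20
3 - 7 - 8 - 4: 4+13+6 = 23
3 - 0 - 8 - 4: 4+9+6 = 19
3 - 7 - 4: 4+25 = 29
The minimum is 19 via 3 - 0 - 8 - 4.
So from 3 the first move is to 0.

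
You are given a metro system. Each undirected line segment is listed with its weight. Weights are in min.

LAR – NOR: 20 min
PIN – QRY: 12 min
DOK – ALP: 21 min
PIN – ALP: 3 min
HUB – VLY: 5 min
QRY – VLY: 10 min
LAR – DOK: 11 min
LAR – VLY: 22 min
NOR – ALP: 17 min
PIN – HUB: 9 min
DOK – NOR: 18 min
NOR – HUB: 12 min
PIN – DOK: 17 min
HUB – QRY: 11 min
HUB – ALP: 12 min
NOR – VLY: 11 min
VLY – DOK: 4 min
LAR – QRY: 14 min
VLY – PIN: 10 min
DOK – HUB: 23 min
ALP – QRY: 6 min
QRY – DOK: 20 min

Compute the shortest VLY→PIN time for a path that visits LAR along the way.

38 min

Best VLY to LAR: VLY–DOK–LAR costing 15
Best LAR to PIN: LAR–QRY–ALP–PIN costing 23
Total via LAR: 15 + 23 = 38 min.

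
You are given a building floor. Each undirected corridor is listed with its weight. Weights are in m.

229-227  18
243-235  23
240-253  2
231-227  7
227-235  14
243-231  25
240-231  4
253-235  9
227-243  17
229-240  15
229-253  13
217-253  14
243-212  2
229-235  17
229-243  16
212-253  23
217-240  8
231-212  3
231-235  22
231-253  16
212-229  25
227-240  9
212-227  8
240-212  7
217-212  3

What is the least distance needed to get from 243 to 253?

Enumerating some paths:
243 → 212 → 240 → 253: 2+7+2 = 11
243 → 212 → 217 → 240 → 253: 2+3+8+2 = 15
Cheapest is 243 → 212 → 240 → 253 at 11 m.

11 m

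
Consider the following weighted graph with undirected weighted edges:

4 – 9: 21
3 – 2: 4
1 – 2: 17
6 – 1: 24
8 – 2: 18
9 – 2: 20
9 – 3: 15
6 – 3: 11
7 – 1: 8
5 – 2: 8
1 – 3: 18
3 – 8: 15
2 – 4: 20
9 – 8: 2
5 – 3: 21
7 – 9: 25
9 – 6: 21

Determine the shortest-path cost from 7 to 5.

33

Settle nodes by increasing distance from 7:
7: 0
1: 8  (via 7)
2: 25  (via 1)
9: 25  (via 7)
3: 26  (via 1)
8: 27  (via 9)
6: 32  (via 1)
5: 33  (via 2)
Shortest route: 7–1–2–5 = 33.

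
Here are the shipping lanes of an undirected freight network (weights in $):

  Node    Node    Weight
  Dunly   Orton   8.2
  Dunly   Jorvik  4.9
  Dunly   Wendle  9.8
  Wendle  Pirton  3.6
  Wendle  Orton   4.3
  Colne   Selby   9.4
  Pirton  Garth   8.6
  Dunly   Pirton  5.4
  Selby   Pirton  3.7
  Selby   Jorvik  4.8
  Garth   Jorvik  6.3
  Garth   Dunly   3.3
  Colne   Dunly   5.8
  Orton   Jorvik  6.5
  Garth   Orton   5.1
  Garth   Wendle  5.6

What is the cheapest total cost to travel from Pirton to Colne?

$11.2

Settle nodes by increasing distance from Pirton:
Pirton: 0
Wendle: 3.6  (via Pirton)
Selby: 3.7  (via Pirton)
Dunly: 5.4  (via Pirton)
Orton: 7.9  (via Wendle)
Jorvik: 8.5  (via Selby)
Garth: 8.6  (via Pirton)
Colne: 11.2  (via Dunly)
Shortest route: Pirton → Dunly → Colne = $11.2.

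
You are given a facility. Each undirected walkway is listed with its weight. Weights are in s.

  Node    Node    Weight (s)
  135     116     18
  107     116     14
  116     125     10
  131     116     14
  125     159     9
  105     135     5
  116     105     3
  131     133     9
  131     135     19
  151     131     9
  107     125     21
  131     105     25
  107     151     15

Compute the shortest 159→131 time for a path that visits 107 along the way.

54 s

Best 159 to 107: 159–125–107 costing 30
Best 107 to 131: 107–151–131 costing 24
Total via 107: 30 + 24 = 54 s.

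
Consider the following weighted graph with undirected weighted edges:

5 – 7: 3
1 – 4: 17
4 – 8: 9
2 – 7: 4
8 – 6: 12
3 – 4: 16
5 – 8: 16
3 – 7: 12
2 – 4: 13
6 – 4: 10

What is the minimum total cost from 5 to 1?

37

Compare a few routes:
5 - 8 - 4 - 1: 16+9+17 = 42
5 - 7 - 2 - 4 - 1: 3+4+13+17 = 37
Cheapest is 5 - 7 - 2 - 4 - 1 at 37.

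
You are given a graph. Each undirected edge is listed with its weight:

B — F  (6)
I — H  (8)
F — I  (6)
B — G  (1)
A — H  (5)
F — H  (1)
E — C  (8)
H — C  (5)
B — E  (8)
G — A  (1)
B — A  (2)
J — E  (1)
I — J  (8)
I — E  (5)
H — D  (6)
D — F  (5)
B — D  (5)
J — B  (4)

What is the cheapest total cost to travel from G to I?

Running Dijkstra from G:
G: 0
A: 1  (via G)
B: 1  (via G)
J: 5  (via B)
D: 6  (via B)
E: 6  (via J)
H: 6  (via A)
F: 7  (via B)
C: 11  (via H)
I: 11  (via E)
Shortest route: G → B → J → E → I = 11.

11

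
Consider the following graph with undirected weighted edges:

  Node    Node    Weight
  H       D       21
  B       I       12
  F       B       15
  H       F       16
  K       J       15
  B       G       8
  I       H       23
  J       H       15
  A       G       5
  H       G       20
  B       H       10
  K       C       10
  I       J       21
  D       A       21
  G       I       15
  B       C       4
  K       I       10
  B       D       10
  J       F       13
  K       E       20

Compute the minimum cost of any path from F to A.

28

Shortest distances from F:
F: 0
J: 13  (via F)
B: 15  (via F)
H: 16  (via F)
C: 19  (via B)
G: 23  (via B)
D: 25  (via B)
I: 27  (via B)
A: 28  (via G)
Shortest route: F → B → G → A = 28.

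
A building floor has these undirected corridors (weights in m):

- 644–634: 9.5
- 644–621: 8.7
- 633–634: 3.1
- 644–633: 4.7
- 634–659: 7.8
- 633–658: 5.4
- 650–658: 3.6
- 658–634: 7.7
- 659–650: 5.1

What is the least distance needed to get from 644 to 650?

Shortest distances from 644:
644: 0
633: 4.7  (via 644)
634: 7.8  (via 633)
621: 8.7  (via 644)
658: 10.1  (via 633)
650: 13.7  (via 658)
Shortest route: 644–633–658–650 = 13.7 m.

13.7 m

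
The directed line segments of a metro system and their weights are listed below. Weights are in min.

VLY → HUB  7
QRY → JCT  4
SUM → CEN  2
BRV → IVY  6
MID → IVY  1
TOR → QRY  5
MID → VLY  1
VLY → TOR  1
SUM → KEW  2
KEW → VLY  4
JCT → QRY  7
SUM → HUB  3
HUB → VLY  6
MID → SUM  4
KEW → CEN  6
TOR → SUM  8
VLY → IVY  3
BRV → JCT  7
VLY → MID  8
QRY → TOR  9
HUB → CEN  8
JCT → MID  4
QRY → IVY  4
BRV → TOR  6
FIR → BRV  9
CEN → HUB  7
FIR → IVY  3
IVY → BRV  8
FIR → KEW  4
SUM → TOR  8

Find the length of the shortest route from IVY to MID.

Settle nodes by increasing distance from IVY:
IVY: 0
BRV: 8  (via IVY)
TOR: 14  (via BRV)
JCT: 15  (via BRV)
MID: 19  (via JCT)
Shortest route: IVY → BRV → JCT → MID = 19 min.

19 min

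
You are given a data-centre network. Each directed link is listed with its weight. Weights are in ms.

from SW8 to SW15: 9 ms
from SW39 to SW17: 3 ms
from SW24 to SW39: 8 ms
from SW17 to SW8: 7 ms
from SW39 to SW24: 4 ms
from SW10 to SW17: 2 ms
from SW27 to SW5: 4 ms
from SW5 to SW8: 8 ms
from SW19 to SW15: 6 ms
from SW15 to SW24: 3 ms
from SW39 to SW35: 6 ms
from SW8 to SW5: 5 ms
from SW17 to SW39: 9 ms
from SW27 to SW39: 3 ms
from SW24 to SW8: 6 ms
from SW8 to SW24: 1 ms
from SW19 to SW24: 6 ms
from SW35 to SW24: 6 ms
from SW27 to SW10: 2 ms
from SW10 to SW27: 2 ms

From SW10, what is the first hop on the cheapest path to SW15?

Compare a few routes:
SW10 → SW27 → SW39 → SW17 → SW8 → SW15: 2+3+3+7+9 = 24
SW10 → SW27 → SW5 → SW8 → SW15: 2+4+8+9 = 23
SW10 → SW17 → SW8 → SW15: 2+7+9 = 18
SW10 → SW27 → SW39 → SW24 → SW8 → SW15: 2+3+4+6+9 = 24
The minimum is 18 ms via SW10 → SW17 → SW8 → SW15.
So from SW10 the first move is to SW17.

SW17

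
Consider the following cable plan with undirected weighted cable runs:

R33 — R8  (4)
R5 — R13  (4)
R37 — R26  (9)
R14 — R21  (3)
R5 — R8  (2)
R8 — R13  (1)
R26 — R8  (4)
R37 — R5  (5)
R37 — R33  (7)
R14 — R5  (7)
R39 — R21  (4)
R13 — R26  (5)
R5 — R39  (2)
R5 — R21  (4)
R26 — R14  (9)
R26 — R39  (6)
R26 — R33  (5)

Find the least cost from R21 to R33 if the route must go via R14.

16

Shortest R21→R14: R21–R14 = 3
Shortest R14→R33: R14–R5–R8–R33 = 13
Total via R14: 3 + 13 = 16.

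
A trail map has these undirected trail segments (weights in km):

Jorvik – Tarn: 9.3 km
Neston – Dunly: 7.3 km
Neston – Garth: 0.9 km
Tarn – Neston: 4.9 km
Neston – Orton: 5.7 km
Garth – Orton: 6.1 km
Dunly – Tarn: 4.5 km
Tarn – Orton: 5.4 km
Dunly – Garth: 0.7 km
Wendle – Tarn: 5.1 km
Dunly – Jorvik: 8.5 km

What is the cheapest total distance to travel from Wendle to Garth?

10.3 km

Settle nodes by increasing distance from Wendle:
Wendle: 0
Tarn: 5.1  (via Wendle)
Dunly: 9.6  (via Tarn)
Neston: 10  (via Tarn)
Garth: 10.3  (via Dunly)
Shortest route: Wendle–Tarn–Dunly–Garth = 10.3 km.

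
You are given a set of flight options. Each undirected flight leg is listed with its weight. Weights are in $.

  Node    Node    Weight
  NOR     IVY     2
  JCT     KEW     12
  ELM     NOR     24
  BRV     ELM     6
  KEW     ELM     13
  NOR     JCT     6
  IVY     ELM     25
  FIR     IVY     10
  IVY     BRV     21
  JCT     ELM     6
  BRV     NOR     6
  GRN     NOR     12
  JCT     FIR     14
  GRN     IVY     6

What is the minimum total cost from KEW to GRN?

Candidate routes:
KEW - ELM - JCT - NOR - IVY - GRN: 13+6+6+2+6 = 33
KEW - JCT - NOR - IVY - GRN: 12+6+2+6 = 26
KEW - ELM - BRV - NOR - IVY - GRN: 13+6+6+2+6 = 33
KEW - JCT - NOR - GRN: 12+6+12 = 30
The minimum is $26 via KEW - JCT - NOR - IVY - GRN.

$26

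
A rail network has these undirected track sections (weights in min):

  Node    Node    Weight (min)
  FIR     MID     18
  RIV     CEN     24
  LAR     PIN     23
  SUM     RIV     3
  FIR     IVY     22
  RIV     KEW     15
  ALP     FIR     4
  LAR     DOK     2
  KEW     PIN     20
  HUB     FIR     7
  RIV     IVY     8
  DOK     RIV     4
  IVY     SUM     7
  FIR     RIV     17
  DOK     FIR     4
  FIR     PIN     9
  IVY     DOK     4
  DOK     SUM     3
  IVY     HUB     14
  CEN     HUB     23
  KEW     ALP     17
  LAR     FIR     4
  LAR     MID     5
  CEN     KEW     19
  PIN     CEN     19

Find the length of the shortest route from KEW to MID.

26 min

Settle nodes by increasing distance from KEW:
KEW: 0
RIV: 15  (via KEW)
ALP: 17  (via KEW)
SUM: 18  (via RIV)
DOK: 19  (via RIV)
CEN: 19  (via KEW)
PIN: 20  (via KEW)
FIR: 21  (via ALP)
LAR: 21  (via DOK)
IVY: 23  (via RIV)
MID: 26  (via LAR)
Shortest route: KEW–RIV–DOK–LAR–MID = 26 min.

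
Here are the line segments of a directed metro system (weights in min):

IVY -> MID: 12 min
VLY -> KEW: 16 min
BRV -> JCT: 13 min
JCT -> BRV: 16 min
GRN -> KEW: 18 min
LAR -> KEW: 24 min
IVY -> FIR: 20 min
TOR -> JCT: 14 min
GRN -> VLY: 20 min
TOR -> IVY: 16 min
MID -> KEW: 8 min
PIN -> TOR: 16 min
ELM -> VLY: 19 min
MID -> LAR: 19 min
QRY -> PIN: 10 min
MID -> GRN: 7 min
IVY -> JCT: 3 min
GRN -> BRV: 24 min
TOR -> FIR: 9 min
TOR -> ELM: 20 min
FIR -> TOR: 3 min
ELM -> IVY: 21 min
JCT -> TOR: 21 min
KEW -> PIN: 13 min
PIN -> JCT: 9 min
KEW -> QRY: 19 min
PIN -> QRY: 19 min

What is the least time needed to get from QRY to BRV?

Compare a few routes:
QRY–PIN–TOR–JCT–BRV: 10+16+14+16 = 56
QRY–PIN–TOR–IVY–MID–GRN–BRV: 10+16+16+12+7+24 = 85
QRY–PIN–TOR–IVY–JCT–BRV: 10+16+16+3+16 = 61
QRY–PIN–JCT–BRV: 10+9+16 = 35
The minimum is 35 min via QRY–PIN–JCT–BRV.

35 min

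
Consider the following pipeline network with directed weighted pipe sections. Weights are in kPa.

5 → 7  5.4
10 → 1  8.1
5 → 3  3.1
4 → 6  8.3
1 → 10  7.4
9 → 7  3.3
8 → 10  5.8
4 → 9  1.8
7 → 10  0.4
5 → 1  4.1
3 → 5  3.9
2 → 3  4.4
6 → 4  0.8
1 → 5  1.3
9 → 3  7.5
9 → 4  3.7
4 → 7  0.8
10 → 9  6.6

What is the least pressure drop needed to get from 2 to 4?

24.4 kPa

Running Dijkstra from 2:
2: 0
3: 4.4  (via 2)
5: 8.3  (via 3)
1: 12.4  (via 5)
7: 13.7  (via 5)
10: 14.1  (via 7)
9: 20.7  (via 10)
4: 24.4  (via 9)
Shortest route: 2 → 3 → 5 → 7 → 10 → 9 → 4 = 24.4 kPa.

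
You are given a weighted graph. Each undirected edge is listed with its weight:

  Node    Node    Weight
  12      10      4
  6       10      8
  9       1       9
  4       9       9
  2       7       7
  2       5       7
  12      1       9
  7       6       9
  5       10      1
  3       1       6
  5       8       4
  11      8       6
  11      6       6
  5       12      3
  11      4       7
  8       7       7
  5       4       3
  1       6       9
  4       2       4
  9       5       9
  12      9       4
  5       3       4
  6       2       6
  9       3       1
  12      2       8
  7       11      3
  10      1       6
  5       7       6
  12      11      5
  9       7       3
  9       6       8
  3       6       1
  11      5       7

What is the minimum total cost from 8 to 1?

11

Settle nodes by increasing distance from 8:
8: 0
5: 4  (via 8)
10: 5  (via 5)
11: 6  (via 8)
4: 7  (via 5)
7: 7  (via 8)
12: 7  (via 5)
3: 8  (via 5)
6: 9  (via 3)
9: 9  (via 3)
1: 11  (via 10)
Shortest route: 8 → 5 → 10 → 1 = 11.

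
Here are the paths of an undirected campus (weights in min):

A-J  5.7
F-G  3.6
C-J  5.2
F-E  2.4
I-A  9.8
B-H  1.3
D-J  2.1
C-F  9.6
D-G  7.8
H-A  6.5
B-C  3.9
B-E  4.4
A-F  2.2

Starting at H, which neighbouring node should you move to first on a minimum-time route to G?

B

Compare a few routes:
H–B–C–F–G: 1.3+3.9+9.6+3.6 = 18.4
H–A–F–G: 6.5+2.2+3.6 = 12.3
H–B–E–F–G: 1.3+4.4+2.4+3.6 = 11.7
Cheapest is H–B–E–F–G at 11.7 min.
So from H the first move is to B.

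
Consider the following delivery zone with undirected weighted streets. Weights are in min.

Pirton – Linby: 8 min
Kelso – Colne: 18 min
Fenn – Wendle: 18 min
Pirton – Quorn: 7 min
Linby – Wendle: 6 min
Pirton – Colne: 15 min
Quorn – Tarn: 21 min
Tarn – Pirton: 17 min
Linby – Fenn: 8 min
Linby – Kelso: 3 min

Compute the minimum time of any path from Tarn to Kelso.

28 min

Shortest distances from Tarn:
Tarn: 0
Pirton: 17  (via Tarn)
Quorn: 21  (via Tarn)
Linby: 25  (via Pirton)
Kelso: 28  (via Linby)
Shortest route: Tarn → Pirton → Linby → Kelso = 28 min.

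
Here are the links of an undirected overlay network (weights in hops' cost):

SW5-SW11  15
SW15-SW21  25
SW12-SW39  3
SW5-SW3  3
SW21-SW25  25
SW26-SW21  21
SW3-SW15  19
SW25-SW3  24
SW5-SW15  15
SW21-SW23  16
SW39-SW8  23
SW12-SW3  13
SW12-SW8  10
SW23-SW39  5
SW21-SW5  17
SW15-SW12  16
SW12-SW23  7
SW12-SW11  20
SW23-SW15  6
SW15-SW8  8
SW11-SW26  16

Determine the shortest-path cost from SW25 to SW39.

Shortest distances from SW25:
SW25: 0
SW3: 24  (via SW25)
SW21: 25  (via SW25)
SW5: 27  (via SW3)
SW12: 37  (via SW3)
SW39: 40  (via SW12)
Shortest route: SW25–SW3–SW12–SW39 = 40 hops' cost.

40 hops' cost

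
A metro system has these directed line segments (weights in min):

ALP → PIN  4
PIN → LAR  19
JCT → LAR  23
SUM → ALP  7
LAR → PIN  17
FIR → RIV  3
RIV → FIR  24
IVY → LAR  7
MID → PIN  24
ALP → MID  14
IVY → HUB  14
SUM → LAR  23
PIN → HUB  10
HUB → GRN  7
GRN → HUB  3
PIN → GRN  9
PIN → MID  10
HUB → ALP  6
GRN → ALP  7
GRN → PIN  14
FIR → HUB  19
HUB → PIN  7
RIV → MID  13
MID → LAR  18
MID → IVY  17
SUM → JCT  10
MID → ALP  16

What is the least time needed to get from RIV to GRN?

Settle nodes by increasing distance from RIV:
RIV: 0
MID: 13  (via RIV)
FIR: 24  (via RIV)
ALP: 29  (via MID)
IVY: 30  (via MID)
LAR: 31  (via MID)
PIN: 33  (via ALP)
GRN: 42  (via PIN)
Shortest route: RIV–MID–ALP–PIN–GRN = 42 min.

42 min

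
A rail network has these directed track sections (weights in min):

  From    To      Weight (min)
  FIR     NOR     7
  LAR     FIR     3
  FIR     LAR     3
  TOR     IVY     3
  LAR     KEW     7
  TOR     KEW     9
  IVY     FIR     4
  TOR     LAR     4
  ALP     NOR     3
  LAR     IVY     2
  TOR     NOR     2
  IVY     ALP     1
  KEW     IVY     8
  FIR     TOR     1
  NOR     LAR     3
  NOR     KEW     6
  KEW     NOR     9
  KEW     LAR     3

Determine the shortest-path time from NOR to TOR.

Settle nodes by increasing distance from NOR:
NOR: 0
LAR: 3  (via NOR)
IVY: 5  (via LAR)
ALP: 6  (via IVY)
FIR: 6  (via LAR)
KEW: 6  (via NOR)
TOR: 7  (via FIR)
Shortest route: NOR → LAR → FIR → TOR = 7 min.

7 min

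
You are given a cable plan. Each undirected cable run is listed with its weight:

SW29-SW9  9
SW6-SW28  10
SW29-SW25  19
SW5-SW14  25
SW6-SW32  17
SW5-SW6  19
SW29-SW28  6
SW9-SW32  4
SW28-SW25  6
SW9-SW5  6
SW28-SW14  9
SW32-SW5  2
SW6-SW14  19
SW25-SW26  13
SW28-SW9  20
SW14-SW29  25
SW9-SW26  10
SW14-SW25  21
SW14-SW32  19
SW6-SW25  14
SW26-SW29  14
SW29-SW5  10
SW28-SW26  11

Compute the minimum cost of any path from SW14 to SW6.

19

Enumerating some paths:
SW14–SW6: 19 = 19
SW14–SW28–SW25–SW6: 9+6+14 = 29
SW14–SW25–SW6: 21+14 = 35
SW14–SW32–SW6: 19+17 = 36
Cheapest is SW14–SW6 at 19.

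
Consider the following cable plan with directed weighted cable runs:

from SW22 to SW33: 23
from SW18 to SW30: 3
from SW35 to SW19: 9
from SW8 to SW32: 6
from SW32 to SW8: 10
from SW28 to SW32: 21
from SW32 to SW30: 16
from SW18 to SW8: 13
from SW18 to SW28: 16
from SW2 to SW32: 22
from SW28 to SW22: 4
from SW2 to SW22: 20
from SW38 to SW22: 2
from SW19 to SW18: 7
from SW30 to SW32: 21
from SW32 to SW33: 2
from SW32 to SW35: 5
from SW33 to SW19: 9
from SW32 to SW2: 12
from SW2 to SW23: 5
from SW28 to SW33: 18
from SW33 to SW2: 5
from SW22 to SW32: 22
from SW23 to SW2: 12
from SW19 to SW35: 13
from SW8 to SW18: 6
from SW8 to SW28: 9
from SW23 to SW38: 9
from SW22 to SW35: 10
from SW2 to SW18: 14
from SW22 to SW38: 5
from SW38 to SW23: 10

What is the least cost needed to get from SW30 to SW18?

Running Dijkstra from SW30:
SW30: 0
SW32: 21  (via SW30)
SW33: 23  (via SW32)
SW35: 26  (via SW32)
SW2: 28  (via SW33)
SW8: 31  (via SW32)
SW19: 32  (via SW33)
SW23: 33  (via SW2)
SW18: 37  (via SW8)
Shortest route: SW30–SW32–SW8–SW18 = 37.

37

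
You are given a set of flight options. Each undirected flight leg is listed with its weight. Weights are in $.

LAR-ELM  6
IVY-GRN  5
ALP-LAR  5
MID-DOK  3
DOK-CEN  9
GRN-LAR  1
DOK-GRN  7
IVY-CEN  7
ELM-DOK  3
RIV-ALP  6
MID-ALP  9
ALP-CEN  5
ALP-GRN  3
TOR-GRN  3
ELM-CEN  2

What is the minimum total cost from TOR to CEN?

$11

Running Dijkstra from TOR:
TOR: 0
GRN: 3  (via TOR)
LAR: 4  (via GRN)
ALP: 6  (via GRN)
IVY: 8  (via GRN)
DOK: 10  (via GRN)
ELM: 10  (via LAR)
CEN: 11  (via ALP)
Shortest route: TOR → GRN → ALP → CEN = $11.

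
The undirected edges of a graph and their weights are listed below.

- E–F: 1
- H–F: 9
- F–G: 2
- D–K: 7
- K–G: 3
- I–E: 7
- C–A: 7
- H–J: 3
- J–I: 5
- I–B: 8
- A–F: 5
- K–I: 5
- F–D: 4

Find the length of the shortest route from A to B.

Shortest distances from A:
A: 0
F: 5  (via A)
E: 6  (via F)
C: 7  (via A)
G: 7  (via F)
D: 9  (via F)
K: 10  (via G)
I: 13  (via E)
H: 14  (via F)
J: 17  (via H)
B: 21  (via I)
Shortest route: A → F → E → I → B = 21.

21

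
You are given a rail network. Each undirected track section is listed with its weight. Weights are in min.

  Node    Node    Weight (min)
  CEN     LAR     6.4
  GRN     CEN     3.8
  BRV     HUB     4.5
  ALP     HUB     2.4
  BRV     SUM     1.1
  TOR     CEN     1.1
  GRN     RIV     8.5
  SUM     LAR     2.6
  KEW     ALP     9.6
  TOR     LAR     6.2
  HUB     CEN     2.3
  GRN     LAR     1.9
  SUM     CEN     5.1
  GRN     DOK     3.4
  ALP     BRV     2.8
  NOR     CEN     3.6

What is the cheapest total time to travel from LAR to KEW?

Shortest distances from LAR:
LAR: 0
GRN: 1.9  (via LAR)
SUM: 2.6  (via LAR)
BRV: 3.7  (via SUM)
DOK: 5.3  (via GRN)
CEN: 5.7  (via GRN)
TOR: 6.2  (via LAR)
ALP: 6.5  (via BRV)
HUB: 8  (via CEN)
NOR: 9.3  (via CEN)
RIV: 10.4  (via GRN)
KEW: 16.1  (via ALP)
Shortest route: LAR–SUM–BRV–ALP–KEW = 16.1 min.

16.1 min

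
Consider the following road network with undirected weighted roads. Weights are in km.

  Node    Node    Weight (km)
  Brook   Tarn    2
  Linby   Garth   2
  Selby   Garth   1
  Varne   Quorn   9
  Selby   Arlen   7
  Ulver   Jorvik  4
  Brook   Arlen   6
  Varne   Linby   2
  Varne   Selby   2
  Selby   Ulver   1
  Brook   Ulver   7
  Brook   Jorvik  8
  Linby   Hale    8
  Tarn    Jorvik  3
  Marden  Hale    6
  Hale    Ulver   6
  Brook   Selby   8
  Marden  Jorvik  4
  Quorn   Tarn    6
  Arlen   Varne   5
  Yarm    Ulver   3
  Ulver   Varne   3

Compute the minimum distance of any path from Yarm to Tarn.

Shortest distances from Yarm:
Yarm: 0
Ulver: 3  (via Yarm)
Selby: 4  (via Ulver)
Garth: 5  (via Selby)
Varne: 6  (via Ulver)
Jorvik: 7  (via Ulver)
Linby: 7  (via Garth)
Hale: 9  (via Ulver)
Brook: 10  (via Ulver)
Tarn: 10  (via Jorvik)
Shortest route: Yarm → Ulver → Jorvik → Tarn = 10 km.

10 km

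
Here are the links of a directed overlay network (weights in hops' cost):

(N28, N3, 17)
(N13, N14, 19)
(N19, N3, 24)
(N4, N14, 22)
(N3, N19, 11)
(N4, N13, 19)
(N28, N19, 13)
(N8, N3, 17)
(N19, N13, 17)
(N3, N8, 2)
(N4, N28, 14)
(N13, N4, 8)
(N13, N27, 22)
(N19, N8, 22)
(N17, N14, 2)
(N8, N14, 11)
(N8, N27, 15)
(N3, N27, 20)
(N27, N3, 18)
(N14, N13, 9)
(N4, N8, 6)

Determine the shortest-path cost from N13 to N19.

Candidate routes:
N13–N4–N28–N3–N19: 8+14+17+11 = 50
N13–N4–N8–N3–N19: 8+6+17+11 = 42
N13–N4–N28–N19: 8+14+13 = 35
N13–N27–N3–N19: 22+18+11 = 51
Cheapest is N13–N4–N28–N19 at 35 hops' cost.

35 hops' cost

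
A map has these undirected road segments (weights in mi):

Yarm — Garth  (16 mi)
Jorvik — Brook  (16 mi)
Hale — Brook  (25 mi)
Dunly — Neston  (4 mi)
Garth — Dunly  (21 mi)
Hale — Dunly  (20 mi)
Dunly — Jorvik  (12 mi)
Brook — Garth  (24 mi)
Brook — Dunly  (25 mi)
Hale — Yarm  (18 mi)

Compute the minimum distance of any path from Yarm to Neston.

Candidate routes:
Yarm–Garth–Brook–Dunly–Neston: 16+24+25+4 = 69
Yarm–Garth–Dunly–Neston: 16+21+4 = 41
Yarm–Hale–Dunly–Neston: 18+20+4 = 42
The minimum is 41 mi via Yarm–Garth–Dunly–Neston.

41 mi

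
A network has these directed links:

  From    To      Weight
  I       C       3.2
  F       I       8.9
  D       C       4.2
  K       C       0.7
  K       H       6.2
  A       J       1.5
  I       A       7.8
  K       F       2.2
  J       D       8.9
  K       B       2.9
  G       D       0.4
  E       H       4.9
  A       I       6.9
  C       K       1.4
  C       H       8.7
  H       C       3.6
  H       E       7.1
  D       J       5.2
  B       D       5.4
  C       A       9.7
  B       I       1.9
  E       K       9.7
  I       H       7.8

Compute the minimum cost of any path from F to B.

Settle nodes by increasing distance from F:
F: 0
I: 8.9  (via F)
C: 12.1  (via I)
K: 13.5  (via C)
B: 16.4  (via K)
Shortest route: F–I–C–K–B = 16.4.

16.4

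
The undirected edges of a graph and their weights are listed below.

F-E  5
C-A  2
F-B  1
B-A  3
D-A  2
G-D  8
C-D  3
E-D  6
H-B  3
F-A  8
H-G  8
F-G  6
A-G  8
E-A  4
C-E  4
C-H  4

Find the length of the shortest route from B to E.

6

Enumerating some paths:
B–A–E: 3+4 = 7
B–A–C–E: 3+2+4 = 9
B–F–E: 1+5 = 6
Cheapest is B–F–E at 6.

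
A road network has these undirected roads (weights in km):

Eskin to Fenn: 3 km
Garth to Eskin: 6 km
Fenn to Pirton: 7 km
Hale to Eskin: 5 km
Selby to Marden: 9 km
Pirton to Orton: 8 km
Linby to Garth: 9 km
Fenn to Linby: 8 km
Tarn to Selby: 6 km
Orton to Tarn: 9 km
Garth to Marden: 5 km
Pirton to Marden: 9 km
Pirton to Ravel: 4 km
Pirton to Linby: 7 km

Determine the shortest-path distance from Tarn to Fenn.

24 km

Compare a few routes:
Tarn - Orton - Pirton - Linby - Fenn: 9+8+7+8 = 32
Tarn - Selby - Marden - Garth - Eskin - Fenn: 6+9+5+6+3 = 29
Tarn - Orton - Pirton - Fenn: 9+8+7 = 24
Tarn - Selby - Marden - Pirton - Fenn: 6+9+9+7 = 31
Cheapest is Tarn - Orton - Pirton - Fenn at 24 km.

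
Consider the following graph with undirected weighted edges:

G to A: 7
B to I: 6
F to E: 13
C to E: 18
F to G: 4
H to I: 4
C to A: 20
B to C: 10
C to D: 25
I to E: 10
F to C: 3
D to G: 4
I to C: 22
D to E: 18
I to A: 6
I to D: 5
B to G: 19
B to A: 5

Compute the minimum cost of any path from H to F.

Running Dijkstra from H:
H: 0
I: 4  (via H)
D: 9  (via I)
A: 10  (via I)
B: 10  (via I)
G: 13  (via D)
E: 14  (via I)
F: 17  (via G)
Shortest route: H → I → D → G → F = 17.

17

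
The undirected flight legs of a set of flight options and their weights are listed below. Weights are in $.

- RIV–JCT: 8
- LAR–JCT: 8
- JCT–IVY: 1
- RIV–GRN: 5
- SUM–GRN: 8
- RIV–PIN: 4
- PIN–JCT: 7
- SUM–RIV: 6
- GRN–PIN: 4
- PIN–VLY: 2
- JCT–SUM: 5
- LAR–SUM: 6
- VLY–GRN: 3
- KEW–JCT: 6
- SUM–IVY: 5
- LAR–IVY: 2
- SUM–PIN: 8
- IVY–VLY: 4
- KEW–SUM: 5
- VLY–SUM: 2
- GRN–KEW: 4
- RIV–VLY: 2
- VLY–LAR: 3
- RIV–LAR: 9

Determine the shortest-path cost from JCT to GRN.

$8

Enumerating some paths:
JCT–IVY–VLY–GRN: 1+4+3 = 8
JCT–IVY–LAR–VLY–GRN: 1+2+3+3 = 9
JCT–KEW–GRN: 6+4 = 10
The minimum is $8 via JCT–IVY–VLY–GRN.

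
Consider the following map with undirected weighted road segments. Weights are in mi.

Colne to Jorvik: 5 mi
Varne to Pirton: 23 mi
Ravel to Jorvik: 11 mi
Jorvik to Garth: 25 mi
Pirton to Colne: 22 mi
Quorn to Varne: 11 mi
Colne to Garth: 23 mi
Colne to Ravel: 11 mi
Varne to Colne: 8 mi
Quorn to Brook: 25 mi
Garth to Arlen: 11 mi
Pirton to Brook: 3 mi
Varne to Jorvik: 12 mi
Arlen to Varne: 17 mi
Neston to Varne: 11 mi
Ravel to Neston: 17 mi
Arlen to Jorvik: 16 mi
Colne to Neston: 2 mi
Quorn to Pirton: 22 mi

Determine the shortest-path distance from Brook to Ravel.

Compare a few routes:
Brook–Pirton–Colne–Neston–Ravel: 3+22+2+17 = 44
Brook–Pirton–Colne–Ravel: 3+22+11 = 36
Brook–Pirton–Colne–Jorvik–Ravel: 3+22+5+11 = 41
The minimum is 36 mi via Brook–Pirton–Colne–Ravel.

36 mi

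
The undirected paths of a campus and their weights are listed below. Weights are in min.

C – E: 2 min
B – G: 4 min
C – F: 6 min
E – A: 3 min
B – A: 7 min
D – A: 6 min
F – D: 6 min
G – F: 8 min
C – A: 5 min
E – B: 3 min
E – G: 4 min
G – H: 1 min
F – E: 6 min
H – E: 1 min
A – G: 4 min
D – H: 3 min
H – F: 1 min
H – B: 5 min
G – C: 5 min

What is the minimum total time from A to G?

4 min

Compare a few routes:
A - G: 4 = 4
A - E - H - G: 3+1+1 = 5
A - E - G: 3+4 = 7
A - C - E - H - G: 5+2+1+1 = 9
Cheapest is A - G at 4 min.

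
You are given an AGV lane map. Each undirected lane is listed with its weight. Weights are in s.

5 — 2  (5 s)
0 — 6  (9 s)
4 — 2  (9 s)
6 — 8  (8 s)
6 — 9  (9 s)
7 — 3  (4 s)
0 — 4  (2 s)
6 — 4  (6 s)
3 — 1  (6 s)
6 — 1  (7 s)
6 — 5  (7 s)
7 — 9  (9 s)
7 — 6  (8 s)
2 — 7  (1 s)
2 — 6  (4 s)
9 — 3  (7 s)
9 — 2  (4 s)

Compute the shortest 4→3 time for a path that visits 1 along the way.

19 s

Shortest 4→1: 4 → 6 → 1 = 13
Best 1 to 3: 1 → 3 costing 6
Total via 1: 13 + 6 = 19 s.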